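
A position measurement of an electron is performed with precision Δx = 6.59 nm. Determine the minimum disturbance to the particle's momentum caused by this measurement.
8.001 × 10^-27 kg·m/s

The uncertainty principle implies that measuring position disturbs momentum:
ΔxΔp ≥ ℏ/2

When we measure position with precision Δx, we necessarily introduce a momentum uncertainty:
Δp ≥ ℏ/(2Δx)
Δp_min = (1.055e-34 J·s) / (2 × 6.590e-09 m)
Δp_min = 8.001e-27 kg·m/s

The more precisely we measure position, the greater the momentum disturbance.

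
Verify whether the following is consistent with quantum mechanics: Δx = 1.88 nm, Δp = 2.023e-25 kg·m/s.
Yes, it satisfies the uncertainty principle.

Calculate the product ΔxΔp:
ΔxΔp = (1.880e-09 m) × (2.023e-25 kg·m/s)
ΔxΔp = 3.803e-34 J·s

Compare to the minimum allowed value ℏ/2:
ℏ/2 = 5.273e-35 J·s

Since ΔxΔp = 3.803e-34 J·s ≥ 5.273e-35 J·s = ℏ/2,
the measurement satisfies the uncertainty principle.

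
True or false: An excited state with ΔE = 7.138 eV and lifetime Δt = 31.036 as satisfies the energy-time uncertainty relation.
No, it violates the uncertainty relation.

Calculate the product ΔEΔt:
ΔE = 7.138 eV = 1.144e-18 J
ΔEΔt = (1.144e-18 J) × (3.104e-17 s)
ΔEΔt = 3.549e-35 J·s

Compare to the minimum allowed value ℏ/2:
ℏ/2 = 5.273e-35 J·s

Since ΔEΔt = 3.549e-35 J·s < 5.273e-35 J·s = ℏ/2,
this violates the uncertainty relation.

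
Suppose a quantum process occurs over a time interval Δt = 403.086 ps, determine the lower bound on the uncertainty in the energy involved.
816.466 neV

Using the energy-time uncertainty principle:
ΔEΔt ≥ ℏ/2

The minimum uncertainty in energy is:
ΔE_min = ℏ/(2Δt)
ΔE_min = (1.055e-34 J·s) / (2 × 4.031e-10 s)
ΔE_min = 1.308e-25 J = 816.466 neV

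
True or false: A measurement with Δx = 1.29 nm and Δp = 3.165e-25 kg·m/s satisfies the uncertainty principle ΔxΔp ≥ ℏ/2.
Yes, it satisfies the uncertainty principle.

Calculate the product ΔxΔp:
ΔxΔp = (1.290e-09 m) × (3.165e-25 kg·m/s)
ΔxΔp = 4.083e-34 J·s

Compare to the minimum allowed value ℏ/2:
ℏ/2 = 5.273e-35 J·s

Since ΔxΔp = 4.083e-34 J·s ≥ 5.273e-35 J·s = ℏ/2,
the measurement satisfies the uncertainty principle.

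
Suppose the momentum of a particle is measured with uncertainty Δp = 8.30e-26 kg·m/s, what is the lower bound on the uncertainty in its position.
635.284 pm

Using the Heisenberg uncertainty principle:
ΔxΔp ≥ ℏ/2

The minimum uncertainty in position is:
Δx_min = ℏ/(2Δp)
Δx_min = (1.055e-34 J·s) / (2 × 8.300e-26 kg·m/s)
Δx_min = 6.353e-10 m = 635.284 pm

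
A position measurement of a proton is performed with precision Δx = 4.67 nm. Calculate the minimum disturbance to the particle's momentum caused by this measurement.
1.129 × 10^-26 kg·m/s

The uncertainty principle implies that measuring position disturbs momentum:
ΔxΔp ≥ ℏ/2

When we measure position with precision Δx, we necessarily introduce a momentum uncertainty:
Δp ≥ ℏ/(2Δx)
Δp_min = (1.055e-34 J·s) / (2 × 4.670e-09 m)
Δp_min = 1.129e-26 kg·m/s

The more precisely we measure position, the greater the momentum disturbance.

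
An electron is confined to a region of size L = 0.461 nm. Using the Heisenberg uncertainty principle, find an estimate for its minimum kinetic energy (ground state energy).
44.819 meV

Using the uncertainty principle to estimate ground state energy:

1. The position uncertainty is approximately the confinement size:
   Δx ≈ L = 4.610e-10 m

2. From ΔxΔp ≥ ℏ/2, the minimum momentum uncertainty is:
   Δp ≈ ℏ/(2L) = 1.144e-25 kg·m/s

3. The kinetic energy is approximately:
   KE ≈ (Δp)²/(2m) = (1.144e-25)²/(2 × 9.109e-31 kg)
   KE ≈ 7.181e-21 J = 44.819 meV

This is an order-of-magnitude estimate of the ground state energy.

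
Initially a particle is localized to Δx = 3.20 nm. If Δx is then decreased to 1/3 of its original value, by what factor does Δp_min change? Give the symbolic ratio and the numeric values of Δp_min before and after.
Original Δp_min = 1.648 × 10^-26 kg·m/s; new Δp'_min = 4.943 × 10^-26 kg·m/s; ratio Δp'_min/Δp_min = 3.

From the uncertainty principle ΔxΔp ≥ ℏ/2, the minimum momentum uncertainty is Δp_min = ℏ/(2Δx).

Original (Δx = 3.20 nm = 3.200e-09 m):
Δp_min = (1.055e-34 J·s)/(2 × 3.200e-09 m) = 1.648e-26 kg·m/s

When Δx → (1/3)Δx:
Δp'_min = ℏ/(2 × (1/3)Δx) = 3 × ℏ/(2Δx) = 3 × Δp_min
Δp'_min = 3 × 1.648e-26 kg·m/s = 4.943e-26 kg·m/s

Since Δp_min ∝ 1/Δx, when Δx is decreased to 1/3 of its original value, Δp_min increases to 3 times its original value.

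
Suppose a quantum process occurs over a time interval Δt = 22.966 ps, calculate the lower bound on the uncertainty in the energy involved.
14.330 μeV

Using the energy-time uncertainty principle:
ΔEΔt ≥ ℏ/2

The minimum uncertainty in energy is:
ΔE_min = ℏ/(2Δt)
ΔE_min = (1.055e-34 J·s) / (2 × 2.297e-11 s)
ΔE_min = 2.296e-24 J = 14.330 μeV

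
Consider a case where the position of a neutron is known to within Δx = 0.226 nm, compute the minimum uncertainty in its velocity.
139.297 m/s

Using the Heisenberg uncertainty principle and Δp = mΔv:
ΔxΔp ≥ ℏ/2
Δx(mΔv) ≥ ℏ/2

The minimum uncertainty in velocity is:
Δv_min = ℏ/(2mΔx)
Δv_min = (1.055e-34 J·s) / (2 × 1.675e-27 kg × 2.260e-10 m)
Δv_min = 1.393e+02 m/s = 139.297 m/s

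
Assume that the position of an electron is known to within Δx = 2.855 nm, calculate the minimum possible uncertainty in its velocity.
20.275 km/s

Using the Heisenberg uncertainty principle and Δp = mΔv:
ΔxΔp ≥ ℏ/2
Δx(mΔv) ≥ ℏ/2

The minimum uncertainty in velocity is:
Δv_min = ℏ/(2mΔx)
Δv_min = (1.055e-34 J·s) / (2 × 9.109e-31 kg × 2.855e-09 m)
Δv_min = 2.027e+04 m/s = 20.275 km/s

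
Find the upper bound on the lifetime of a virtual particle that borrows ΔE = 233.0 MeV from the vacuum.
1.412 ys

Using the energy-time uncertainty principle:
ΔEΔt ≥ ℏ/2

For a virtual particle borrowing energy ΔE, the maximum lifetime is:
Δt_max = ℏ/(2ΔE)

Converting energy:
ΔE = 233.0 MeV = 3.733e-11 J

Δt_max = (1.055e-34 J·s) / (2 × 3.733e-11 J)
Δt_max = 1.412e-24 s = 1.412 ys

Virtual particles with higher borrowed energy exist for shorter times.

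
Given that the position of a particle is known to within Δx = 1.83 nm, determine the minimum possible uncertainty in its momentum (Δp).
2.881 × 10^-26 kg·m/s

Using the Heisenberg uncertainty principle:
ΔxΔp ≥ ℏ/2

The minimum uncertainty in momentum is:
Δp_min = ℏ/(2Δx)
Δp_min = (1.055e-34 J·s) / (2 × 1.830e-09 m)
Δp_min = 2.881e-26 kg·m/s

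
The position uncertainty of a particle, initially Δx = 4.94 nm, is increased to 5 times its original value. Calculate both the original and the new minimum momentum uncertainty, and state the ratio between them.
Original Δp_min = 1.067 × 10^-26 kg·m/s; new Δp'_min = 2.135 × 10^-27 kg·m/s; ratio Δp'_min/Δp_min = 1/5.

From the uncertainty principle ΔxΔp ≥ ℏ/2, the minimum momentum uncertainty is Δp_min = ℏ/(2Δx).

Original (Δx = 4.94 nm = 4.940e-09 m):
Δp_min = (1.055e-34 J·s)/(2 × 4.940e-09 m) = 1.067e-26 kg·m/s

When Δx → 5Δx:
Δp'_min = ℏ/(2 × 5Δx) = (1/5) × ℏ/(2Δx) = (1/5) × Δp_min
Δp'_min = 1/5 × 1.067e-26 kg·m/s = 2.135e-27 kg·m/s

Since Δp_min ∝ 1/Δx, when Δx is increased to 5 times its original value, Δp_min decreases to 1/5 of its original value.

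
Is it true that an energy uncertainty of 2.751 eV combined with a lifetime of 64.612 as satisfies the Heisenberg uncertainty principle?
No, it violates the uncertainty relation.

Calculate the product ΔEΔt:
ΔE = 2.751 eV = 4.408e-19 J
ΔEΔt = (4.408e-19 J) × (6.461e-17 s)
ΔEΔt = 2.848e-35 J·s

Compare to the minimum allowed value ℏ/2:
ℏ/2 = 5.273e-35 J·s

Since ΔEΔt = 2.848e-35 J·s < 5.273e-35 J·s = ℏ/2,
this violates the uncertainty relation.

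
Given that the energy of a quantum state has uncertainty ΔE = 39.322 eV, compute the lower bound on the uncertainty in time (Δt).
8.370 as

Using the energy-time uncertainty principle:
ΔEΔt ≥ ℏ/2

The minimum uncertainty in time is:
Δt_min = ℏ/(2ΔE)
Δt_min = (1.055e-34 J·s) / (2 × 6.300e-18 J)
Δt_min = 8.370e-18 s = 8.370 as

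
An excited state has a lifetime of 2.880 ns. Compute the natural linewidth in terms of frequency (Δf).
27.631 MHz

Using the energy-time uncertainty principle and E = hf:
ΔEΔt ≥ ℏ/2
hΔf·Δt ≥ ℏ/2

The minimum frequency uncertainty is:
Δf = ℏ/(2hτ) = 1/(4πτ)
Δf = 1/(4π × 2.880e-09 s)
Δf = 2.763e+07 Hz = 27.631 MHz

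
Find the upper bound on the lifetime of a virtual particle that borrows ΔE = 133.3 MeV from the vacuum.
2.469 ys

Using the energy-time uncertainty principle:
ΔEΔt ≥ ℏ/2

For a virtual particle borrowing energy ΔE, the maximum lifetime is:
Δt_max = ℏ/(2ΔE)

Converting energy:
ΔE = 133.3 MeV = 2.136e-11 J

Δt_max = (1.055e-34 J·s) / (2 × 2.136e-11 J)
Δt_max = 2.469e-24 s = 2.469 ys

Virtual particles with higher borrowed energy exist for shorter times.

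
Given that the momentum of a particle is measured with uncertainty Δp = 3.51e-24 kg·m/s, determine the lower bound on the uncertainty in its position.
15.022 pm

Using the Heisenberg uncertainty principle:
ΔxΔp ≥ ℏ/2

The minimum uncertainty in position is:
Δx_min = ℏ/(2Δp)
Δx_min = (1.055e-34 J·s) / (2 × 3.510e-24 kg·m/s)
Δx_min = 1.502e-11 m = 15.022 pm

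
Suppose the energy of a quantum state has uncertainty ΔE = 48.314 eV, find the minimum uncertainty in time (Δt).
6.812 as

Using the energy-time uncertainty principle:
ΔEΔt ≥ ℏ/2

The minimum uncertainty in time is:
Δt_min = ℏ/(2ΔE)
Δt_min = (1.055e-34 J·s) / (2 × 7.741e-18 J)
Δt_min = 6.812e-18 s = 6.812 as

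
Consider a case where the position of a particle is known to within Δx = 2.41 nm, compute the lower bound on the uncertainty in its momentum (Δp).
2.188 × 10^-26 kg·m/s

Using the Heisenberg uncertainty principle:
ΔxΔp ≥ ℏ/2

The minimum uncertainty in momentum is:
Δp_min = ℏ/(2Δx)
Δp_min = (1.055e-34 J·s) / (2 × 2.410e-09 m)
Δp_min = 2.188e-26 kg·m/s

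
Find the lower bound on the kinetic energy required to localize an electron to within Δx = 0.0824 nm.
1.403 eV

Localizing a particle requires giving it sufficient momentum uncertainty:

1. From uncertainty principle: Δp ≥ ℏ/(2Δx)
   Δp_min = (1.055e-34 J·s) / (2 × 8.240e-11 m)
   Δp_min = 6.399e-25 kg·m/s

2. This momentum uncertainty corresponds to kinetic energy:
   KE ≈ (Δp)²/(2m) = (6.399e-25)²/(2 × 9.109e-31 kg)
   KE = 2.248e-19 J = 1.403 eV

Tighter localization requires more energy.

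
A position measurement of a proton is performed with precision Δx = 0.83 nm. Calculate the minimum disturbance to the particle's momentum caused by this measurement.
6.353 × 10^-26 kg·m/s

The uncertainty principle implies that measuring position disturbs momentum:
ΔxΔp ≥ ℏ/2

When we measure position with precision Δx, we necessarily introduce a momentum uncertainty:
Δp ≥ ℏ/(2Δx)
Δp_min = (1.055e-34 J·s) / (2 × 8.300e-10 m)
Δp_min = 6.353e-26 kg·m/s

The more precisely we measure position, the greater the momentum disturbance.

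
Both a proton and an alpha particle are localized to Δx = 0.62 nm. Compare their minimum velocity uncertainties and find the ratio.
The proton has the larger minimum velocity uncertainty, by a ratio of 4.0.

For both particles, Δp_min = ℏ/(2Δx) = 8.505e-26 kg·m/s (same for both).

The velocity uncertainty is Δv = Δp/m:
- proton: Δv = 8.505e-26 / 1.673e-27 = 5.085e+01 m/s = 50.846 m/s
- alpha particle: Δv = 8.505e-26 / 6.645e-27 = 1.280e+01 m/s = 12.799 m/s

Ratio: 5.085e+01 / 1.280e+01 = 4.0

The lighter particle has larger velocity uncertainty because Δv ∝ 1/m.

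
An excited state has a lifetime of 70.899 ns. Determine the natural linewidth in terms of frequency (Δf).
1.122 MHz

Using the energy-time uncertainty principle and E = hf:
ΔEΔt ≥ ℏ/2
hΔf·Δt ≥ ℏ/2

The minimum frequency uncertainty is:
Δf = ℏ/(2hτ) = 1/(4πτ)
Δf = 1/(4π × 7.090e-08 s)
Δf = 1.122e+06 Hz = 1.122 MHz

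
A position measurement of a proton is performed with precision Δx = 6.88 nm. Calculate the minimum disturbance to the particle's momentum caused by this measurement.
7.664 × 10^-27 kg·m/s

The uncertainty principle implies that measuring position disturbs momentum:
ΔxΔp ≥ ℏ/2

When we measure position with precision Δx, we necessarily introduce a momentum uncertainty:
Δp ≥ ℏ/(2Δx)
Δp_min = (1.055e-34 J·s) / (2 × 6.880e-09 m)
Δp_min = 7.664e-27 kg·m/s

The more precisely we measure position, the greater the momentum disturbance.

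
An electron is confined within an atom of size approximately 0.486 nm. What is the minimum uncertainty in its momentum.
1.085 × 10^-25 kg·m/s

Using the Heisenberg uncertainty principle:
ΔxΔp ≥ ℏ/2

With Δx ≈ L = 4.860e-10 m (the confinement size):
Δp_min = ℏ/(2Δx)
Δp_min = (1.055e-34 J·s) / (2 × 4.860e-10 m)
Δp_min = 1.085e-25 kg·m/s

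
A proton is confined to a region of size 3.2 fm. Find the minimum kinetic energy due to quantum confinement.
506.587 keV

Using the uncertainty principle:

1. Position uncertainty: Δx ≈ 3.200e-15 m
2. Minimum momentum uncertainty: Δp = ℏ/(2Δx) = 1.648e-20 kg·m/s
3. Minimum kinetic energy:
   KE = (Δp)²/(2m) = (1.648e-20)²/(2 × 1.673e-27 kg)
   KE = 8.116e-14 J = 506.587 keV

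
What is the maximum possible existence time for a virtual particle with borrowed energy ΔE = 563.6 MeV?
5.839 × 10^-25 s

Using the energy-time uncertainty principle:
ΔEΔt ≥ ℏ/2

For a virtual particle borrowing energy ΔE, the maximum lifetime is:
Δt_max = ℏ/(2ΔE)

Converting energy:
ΔE = 563.6 MeV = 9.030e-11 J

Δt_max = (1.055e-34 J·s) / (2 × 9.030e-11 J)
Δt_max = 5.839e-25 s = 5.839 × 10^-25 s

Virtual particles with higher borrowed energy exist for shorter times.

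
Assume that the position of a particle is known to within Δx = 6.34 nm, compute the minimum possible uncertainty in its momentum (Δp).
8.317 × 10^-27 kg·m/s

Using the Heisenberg uncertainty principle:
ΔxΔp ≥ ℏ/2

The minimum uncertainty in momentum is:
Δp_min = ℏ/(2Δx)
Δp_min = (1.055e-34 J·s) / (2 × 6.340e-09 m)
Δp_min = 8.317e-27 kg·m/s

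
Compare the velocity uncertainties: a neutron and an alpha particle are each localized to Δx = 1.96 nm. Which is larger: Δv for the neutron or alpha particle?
The neutron has the larger minimum velocity uncertainty, by a ratio of 4.0.

For both particles, Δp_min = ℏ/(2Δx) = 2.690e-26 kg·m/s (same for both).

The velocity uncertainty is Δv = Δp/m:
- neutron: Δv = 2.690e-26 / 1.675e-27 = 1.606e+01 m/s = 16.062 m/s
- alpha particle: Δv = 2.690e-26 / 6.645e-27 = 4.049e+00 m/s = 4.049 m/s

Ratio: 1.606e+01 / 4.049e+00 = 4.0

The lighter particle has larger velocity uncertainty because Δv ∝ 1/m.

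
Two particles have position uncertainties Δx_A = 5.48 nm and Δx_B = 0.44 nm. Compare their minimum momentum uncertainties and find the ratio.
Particle B has the larger minimum momentum uncertainty, by a factor of 12.45.

For each particle, the minimum momentum uncertainty is Δp_min = ℏ/(2Δx):

Particle A: Δp_A = ℏ/(2×5.480e-09 m) = 9.622e-27 kg·m/s
Particle B: Δp_B = ℏ/(2×4.400e-10 m) = 1.198e-25 kg·m/s

Ratio: Δp_B/Δp_A = 12.45

Since Δp_min ∝ 1/Δx, the particle with smaller position uncertainty (B) has larger momentum uncertainty.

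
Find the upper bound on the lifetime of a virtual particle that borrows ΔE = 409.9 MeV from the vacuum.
8.029 × 10^-25 s

Using the energy-time uncertainty principle:
ΔEΔt ≥ ℏ/2

For a virtual particle borrowing energy ΔE, the maximum lifetime is:
Δt_max = ℏ/(2ΔE)

Converting energy:
ΔE = 409.9 MeV = 6.567e-11 J

Δt_max = (1.055e-34 J·s) / (2 × 6.567e-11 J)
Δt_max = 8.029e-25 s = 8.029 × 10^-25 s

Virtual particles with higher borrowed energy exist for shorter times.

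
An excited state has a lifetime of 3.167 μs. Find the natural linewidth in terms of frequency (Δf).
25.127 kHz

Using the energy-time uncertainty principle and E = hf:
ΔEΔt ≥ ℏ/2
hΔf·Δt ≥ ℏ/2

The minimum frequency uncertainty is:
Δf = ℏ/(2hτ) = 1/(4πτ)
Δf = 1/(4π × 3.167e-06 s)
Δf = 2.513e+04 Hz = 25.127 kHz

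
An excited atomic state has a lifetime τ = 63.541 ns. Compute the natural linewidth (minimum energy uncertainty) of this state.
5.179 neV

Using the energy-time uncertainty principle:
ΔEΔt ≥ ℏ/2

The lifetime τ represents the time uncertainty Δt.
The natural linewidth (minimum energy uncertainty) is:

ΔE = ℏ/(2τ)
ΔE = (1.055e-34 J·s) / (2 × 6.354e-08 s)
ΔE = 8.298e-28 J = 5.179 neV

This natural linewidth limits the precision of spectroscopic measurements.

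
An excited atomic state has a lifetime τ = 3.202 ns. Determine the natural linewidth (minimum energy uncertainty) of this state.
102.781 neV

Using the energy-time uncertainty principle:
ΔEΔt ≥ ℏ/2

The lifetime τ represents the time uncertainty Δt.
The natural linewidth (minimum energy uncertainty) is:

ΔE = ℏ/(2τ)
ΔE = (1.055e-34 J·s) / (2 × 3.202e-09 s)
ΔE = 1.647e-26 J = 102.781 neV

This natural linewidth limits the precision of spectroscopic measurements.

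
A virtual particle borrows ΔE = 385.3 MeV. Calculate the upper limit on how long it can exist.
8.542 × 10^-25 s

Using the energy-time uncertainty principle:
ΔEΔt ≥ ℏ/2

For a virtual particle borrowing energy ΔE, the maximum lifetime is:
Δt_max = ℏ/(2ΔE)

Converting energy:
ΔE = 385.3 MeV = 6.173e-11 J

Δt_max = (1.055e-34 J·s) / (2 × 6.173e-11 J)
Δt_max = 8.542e-25 s = 8.542 × 10^-25 s

Virtual particles with higher borrowed energy exist for shorter times.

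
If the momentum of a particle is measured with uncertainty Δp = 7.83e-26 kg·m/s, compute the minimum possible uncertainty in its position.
673.418 pm

Using the Heisenberg uncertainty principle:
ΔxΔp ≥ ℏ/2

The minimum uncertainty in position is:
Δx_min = ℏ/(2Δp)
Δx_min = (1.055e-34 J·s) / (2 × 7.830e-26 kg·m/s)
Δx_min = 6.734e-10 m = 673.418 pm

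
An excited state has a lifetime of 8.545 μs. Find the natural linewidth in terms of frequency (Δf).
9.313 kHz

Using the energy-time uncertainty principle and E = hf:
ΔEΔt ≥ ℏ/2
hΔf·Δt ≥ ℏ/2

The minimum frequency uncertainty is:
Δf = ℏ/(2hτ) = 1/(4πτ)
Δf = 1/(4π × 8.545e-06 s)
Δf = 9.313e+03 Hz = 9.313 kHz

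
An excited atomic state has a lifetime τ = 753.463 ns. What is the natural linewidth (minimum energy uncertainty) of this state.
436.791 peV

Using the energy-time uncertainty principle:
ΔEΔt ≥ ℏ/2

The lifetime τ represents the time uncertainty Δt.
The natural linewidth (minimum energy uncertainty) is:

ΔE = ℏ/(2τ)
ΔE = (1.055e-34 J·s) / (2 × 7.535e-07 s)
ΔE = 6.998e-29 J = 436.791 peV

This natural linewidth limits the precision of spectroscopic measurements.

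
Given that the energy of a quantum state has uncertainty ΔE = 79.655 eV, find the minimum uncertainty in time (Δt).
4.132 as

Using the energy-time uncertainty principle:
ΔEΔt ≥ ℏ/2

The minimum uncertainty in time is:
Δt_min = ℏ/(2ΔE)
Δt_min = (1.055e-34 J·s) / (2 × 1.276e-17 J)
Δt_min = 4.132e-18 s = 4.132 as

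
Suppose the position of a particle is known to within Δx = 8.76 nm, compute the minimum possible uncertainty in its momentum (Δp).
6.019 × 10^-27 kg·m/s

Using the Heisenberg uncertainty principle:
ΔxΔp ≥ ℏ/2

The minimum uncertainty in momentum is:
Δp_min = ℏ/(2Δx)
Δp_min = (1.055e-34 J·s) / (2 × 8.760e-09 m)
Δp_min = 6.019e-27 kg·m/s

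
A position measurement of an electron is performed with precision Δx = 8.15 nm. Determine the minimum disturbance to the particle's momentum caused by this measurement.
6.470 × 10^-27 kg·m/s

The uncertainty principle implies that measuring position disturbs momentum:
ΔxΔp ≥ ℏ/2

When we measure position with precision Δx, we necessarily introduce a momentum uncertainty:
Δp ≥ ℏ/(2Δx)
Δp_min = (1.055e-34 J·s) / (2 × 8.150e-09 m)
Δp_min = 6.470e-27 kg·m/s

The more precisely we measure position, the greater the momentum disturbance.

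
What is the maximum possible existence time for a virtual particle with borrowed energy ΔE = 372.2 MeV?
8.842 × 10^-25 s

Using the energy-time uncertainty principle:
ΔEΔt ≥ ℏ/2

For a virtual particle borrowing energy ΔE, the maximum lifetime is:
Δt_max = ℏ/(2ΔE)

Converting energy:
ΔE = 372.2 MeV = 5.963e-11 J

Δt_max = (1.055e-34 J·s) / (2 × 5.963e-11 J)
Δt_max = 8.842e-25 s = 8.842 × 10^-25 s

Virtual particles with higher borrowed energy exist for shorter times.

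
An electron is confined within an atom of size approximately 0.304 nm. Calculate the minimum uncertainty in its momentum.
1.734 × 10^-25 kg·m/s

Using the Heisenberg uncertainty principle:
ΔxΔp ≥ ℏ/2

With Δx ≈ L = 3.040e-10 m (the confinement size):
Δp_min = ℏ/(2Δx)
Δp_min = (1.055e-34 J·s) / (2 × 3.040e-10 m)
Δp_min = 1.734e-25 kg·m/s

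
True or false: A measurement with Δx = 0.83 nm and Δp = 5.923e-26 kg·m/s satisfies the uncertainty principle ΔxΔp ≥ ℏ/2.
No, it violates the uncertainty principle (impossible measurement).

Calculate the product ΔxΔp:
ΔxΔp = (8.300e-10 m) × (5.923e-26 kg·m/s)
ΔxΔp = 4.916e-35 J·s

Compare to the minimum allowed value ℏ/2:
ℏ/2 = 5.273e-35 J·s

Since ΔxΔp = 4.916e-35 J·s < 5.273e-35 J·s = ℏ/2,
the measurement violates the uncertainty principle.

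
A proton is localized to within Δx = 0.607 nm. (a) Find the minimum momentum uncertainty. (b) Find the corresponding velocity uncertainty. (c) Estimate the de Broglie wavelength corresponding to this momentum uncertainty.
(a) Δp_min = 8.687 × 10^-26 kg·m/s
(b) Δv_min = 51.935 m/s
(c) λ_dB = 7.628 nm

Step-by-step:

(a) From the uncertainty principle:
Δp_min = ℏ/(2Δx) = (1.055e-34 J·s)/(2 × 6.070e-10 m) = 8.687e-26 kg·m/s

(b) The velocity uncertainty:
Δv = Δp/m = (8.687e-26 kg·m/s)/(1.673e-27 kg) = 5.193e+01 m/s = 51.935 m/s

(c) The de Broglie wavelength for this momentum:
λ = h/p = (6.626e-34 J·s)/(8.687e-26 kg·m/s) = 7.628e-09 m = 7.628 nm

Note: The de Broglie wavelength is comparable to the localization size, as expected from wave-particle duality.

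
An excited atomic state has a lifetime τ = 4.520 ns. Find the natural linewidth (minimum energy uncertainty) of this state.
72.811 neV

Using the energy-time uncertainty principle:
ΔEΔt ≥ ℏ/2

The lifetime τ represents the time uncertainty Δt.
The natural linewidth (minimum energy uncertainty) is:

ΔE = ℏ/(2τ)
ΔE = (1.055e-34 J·s) / (2 × 4.520e-09 s)
ΔE = 1.167e-26 J = 72.811 neV

This natural linewidth limits the precision of spectroscopic measurements.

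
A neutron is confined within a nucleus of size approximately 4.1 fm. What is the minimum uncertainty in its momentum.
1.286 × 10^-20 kg·m/s

Using the Heisenberg uncertainty principle:
ΔxΔp ≥ ℏ/2

With Δx ≈ L = 4.100e-15 m (the confinement size):
Δp_min = ℏ/(2Δx)
Δp_min = (1.055e-34 J·s) / (2 × 4.100e-15 m)
Δp_min = 1.286e-20 kg·m/s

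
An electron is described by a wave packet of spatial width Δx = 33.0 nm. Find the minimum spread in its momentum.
1.598 × 10^-27 kg·m/s

For a wave packet, the spatial width Δx and momentum spread Δp are related by the uncertainty principle:
ΔxΔp ≥ ℏ/2

The minimum momentum spread is:
Δp_min = ℏ/(2Δx)
Δp_min = (1.055e-34 J·s) / (2 × 3.300e-08 m)
Δp_min = 1.598e-27 kg·m/s

A wave packet cannot have both a well-defined position and well-defined momentum.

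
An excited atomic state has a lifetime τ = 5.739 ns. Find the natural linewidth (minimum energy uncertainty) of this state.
57.346 neV

Using the energy-time uncertainty principle:
ΔEΔt ≥ ℏ/2

The lifetime τ represents the time uncertainty Δt.
The natural linewidth (minimum energy uncertainty) is:

ΔE = ℏ/(2τ)
ΔE = (1.055e-34 J·s) / (2 × 5.739e-09 s)
ΔE = 9.188e-27 J = 57.346 neV

This natural linewidth limits the precision of spectroscopic measurements.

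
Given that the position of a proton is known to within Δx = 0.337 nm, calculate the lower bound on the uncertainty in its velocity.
93.545 m/s

Using the Heisenberg uncertainty principle and Δp = mΔv:
ΔxΔp ≥ ℏ/2
Δx(mΔv) ≥ ℏ/2

The minimum uncertainty in velocity is:
Δv_min = ℏ/(2mΔx)
Δv_min = (1.055e-34 J·s) / (2 × 1.673e-27 kg × 3.370e-10 m)
Δv_min = 9.354e+01 m/s = 93.545 m/s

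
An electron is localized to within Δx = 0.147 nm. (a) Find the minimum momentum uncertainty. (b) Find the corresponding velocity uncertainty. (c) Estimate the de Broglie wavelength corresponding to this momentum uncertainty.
(a) Δp_min = 3.587 × 10^-25 kg·m/s
(b) Δv_min = 393.767 km/s
(c) λ_dB = 1.847 nm

Step-by-step:

(a) From the uncertainty principle:
Δp_min = ℏ/(2Δx) = (1.055e-34 J·s)/(2 × 1.470e-10 m) = 3.587e-25 kg·m/s

(b) The velocity uncertainty:
Δv = Δp/m = (3.587e-25 kg·m/s)/(9.109e-31 kg) = 3.938e+05 m/s = 393.767 km/s

(c) The de Broglie wavelength for this momentum:
λ = h/p = (6.626e-34 J·s)/(3.587e-25 kg·m/s) = 1.847e-09 m = 1.847 nm

Note: The de Broglie wavelength is comparable to the localization size, as expected from wave-particle duality.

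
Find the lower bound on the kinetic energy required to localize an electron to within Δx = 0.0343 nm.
8.096 eV

Localizing a particle requires giving it sufficient momentum uncertainty:

1. From uncertainty principle: Δp ≥ ℏ/(2Δx)
   Δp_min = (1.055e-34 J·s) / (2 × 3.430e-11 m)
   Δp_min = 1.537e-24 kg·m/s

2. This momentum uncertainty corresponds to kinetic energy:
   KE ≈ (Δp)²/(2m) = (1.537e-24)²/(2 × 9.109e-31 kg)
   KE = 1.297e-18 J = 8.096 eV

Tighter localization requires more energy.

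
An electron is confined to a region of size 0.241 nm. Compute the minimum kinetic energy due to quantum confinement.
163.994 meV

Using the uncertainty principle:

1. Position uncertainty: Δx ≈ 2.410e-10 m
2. Minimum momentum uncertainty: Δp = ℏ/(2Δx) = 2.188e-25 kg·m/s
3. Minimum kinetic energy:
   KE = (Δp)²/(2m) = (2.188e-25)²/(2 × 9.109e-31 kg)
   KE = 2.627e-20 J = 163.994 meV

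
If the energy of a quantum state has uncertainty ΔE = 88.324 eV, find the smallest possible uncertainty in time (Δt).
3.726 as

Using the energy-time uncertainty principle:
ΔEΔt ≥ ℏ/2

The minimum uncertainty in time is:
Δt_min = ℏ/(2ΔE)
Δt_min = (1.055e-34 J·s) / (2 × 1.415e-17 J)
Δt_min = 3.726e-18 s = 3.726 as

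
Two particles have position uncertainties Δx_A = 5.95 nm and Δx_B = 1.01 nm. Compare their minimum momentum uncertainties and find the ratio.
Particle B has the larger minimum momentum uncertainty, by a factor of 5.89.

For each particle, the minimum momentum uncertainty is Δp_min = ℏ/(2Δx):

Particle A: Δp_A = ℏ/(2×5.950e-09 m) = 8.862e-27 kg·m/s
Particle B: Δp_B = ℏ/(2×1.010e-09 m) = 5.221e-26 kg·m/s

Ratio: Δp_B/Δp_A = 5.89

Since Δp_min ∝ 1/Δx, the particle with smaller position uncertainty (B) has larger momentum uncertainty.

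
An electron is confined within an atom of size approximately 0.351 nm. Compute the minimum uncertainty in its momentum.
1.502 × 10^-25 kg·m/s

Using the Heisenberg uncertainty principle:
ΔxΔp ≥ ℏ/2

With Δx ≈ L = 3.510e-10 m (the confinement size):
Δp_min = ℏ/(2Δx)
Δp_min = (1.055e-34 J·s) / (2 × 3.510e-10 m)
Δp_min = 1.502e-25 kg·m/s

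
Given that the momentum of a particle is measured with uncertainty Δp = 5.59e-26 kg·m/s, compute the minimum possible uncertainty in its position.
943.266 pm

Using the Heisenberg uncertainty principle:
ΔxΔp ≥ ℏ/2

The minimum uncertainty in position is:
Δx_min = ℏ/(2Δp)
Δx_min = (1.055e-34 J·s) / (2 × 5.590e-26 kg·m/s)
Δx_min = 9.433e-10 m = 943.266 pm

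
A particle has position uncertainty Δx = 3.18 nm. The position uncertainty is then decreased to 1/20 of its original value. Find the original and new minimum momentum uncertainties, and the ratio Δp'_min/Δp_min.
Original Δp_min = 1.658 × 10^-26 kg·m/s; new Δp'_min = 3.316 × 10^-25 kg·m/s; ratio Δp'_min/Δp_min = 20.

From the uncertainty principle ΔxΔp ≥ ℏ/2, the minimum momentum uncertainty is Δp_min = ℏ/(2Δx).

Original (Δx = 3.18 nm = 3.180e-09 m):
Δp_min = (1.055e-34 J·s)/(2 × 3.180e-09 m) = 1.658e-26 kg·m/s

When Δx → (1/20)Δx:
Δp'_min = ℏ/(2 × (1/20)Δx) = 20 × ℏ/(2Δx) = 20 × Δp_min
Δp'_min = 20 × 1.658e-26 kg·m/s = 3.316e-25 kg·m/s

Since Δp_min ∝ 1/Δx, when Δx is decreased to 1/20 of its original value, Δp_min increases to 20 times its original value.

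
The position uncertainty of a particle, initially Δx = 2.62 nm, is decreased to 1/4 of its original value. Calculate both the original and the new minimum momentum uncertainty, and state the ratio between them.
Original Δp_min = 2.013 × 10^-26 kg·m/s; new Δp'_min = 8.050 × 10^-26 kg·m/s; ratio Δp'_min/Δp_min = 4.

From the uncertainty principle ΔxΔp ≥ ℏ/2, the minimum momentum uncertainty is Δp_min = ℏ/(2Δx).

Original (Δx = 2.62 nm = 2.620e-09 m):
Δp_min = (1.055e-34 J·s)/(2 × 2.620e-09 m) = 2.013e-26 kg·m/s

When Δx → (1/4)Δx:
Δp'_min = ℏ/(2 × (1/4)Δx) = 4 × ℏ/(2Δx) = 4 × Δp_min
Δp'_min = 4 × 2.013e-26 kg·m/s = 8.050e-26 kg·m/s

Since Δp_min ∝ 1/Δx, when Δx is decreased to 1/4 of its original value, Δp_min increases to 4 times its original value.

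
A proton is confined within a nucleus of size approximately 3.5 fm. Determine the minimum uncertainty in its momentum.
1.507 × 10^-20 kg·m/s

Using the Heisenberg uncertainty principle:
ΔxΔp ≥ ℏ/2

With Δx ≈ L = 3.500e-15 m (the confinement size):
Δp_min = ℏ/(2Δx)
Δp_min = (1.055e-34 J·s) / (2 × 3.500e-15 m)
Δp_min = 1.507e-20 kg·m/s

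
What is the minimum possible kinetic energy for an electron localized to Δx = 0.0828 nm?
1.389 eV

Localizing a particle requires giving it sufficient momentum uncertainty:

1. From uncertainty principle: Δp ≥ ℏ/(2Δx)
   Δp_min = (1.055e-34 J·s) / (2 × 8.280e-11 m)
   Δp_min = 6.368e-25 kg·m/s

2. This momentum uncertainty corresponds to kinetic energy:
   KE ≈ (Δp)²/(2m) = (6.368e-25)²/(2 × 9.109e-31 kg)
   KE = 2.226e-19 J = 1.389 eV

Tighter localization requires more energy.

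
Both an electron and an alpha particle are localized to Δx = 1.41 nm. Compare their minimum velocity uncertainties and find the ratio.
The electron has the larger minimum velocity uncertainty, by a ratio of 7294.3.

For both particles, Δp_min = ℏ/(2Δx) = 3.740e-26 kg·m/s (same for both).

The velocity uncertainty is Δv = Δp/m:
- electron: Δv = 3.740e-26 / 9.109e-31 = 4.105e+04 m/s = 41.052 km/s
- alpha particle: Δv = 3.740e-26 / 6.645e-27 = 5.628e+00 m/s = 5.628 m/s

Ratio: 4.105e+04 / 5.628e+00 = 7294.3

The lighter particle has larger velocity uncertainty because Δv ∝ 1/m.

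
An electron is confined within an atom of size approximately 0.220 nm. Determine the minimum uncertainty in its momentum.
2.397 × 10^-25 kg·m/s

Using the Heisenberg uncertainty principle:
ΔxΔp ≥ ℏ/2

With Δx ≈ L = 2.200e-10 m (the confinement size):
Δp_min = ℏ/(2Δx)
Δp_min = (1.055e-34 J·s) / (2 × 2.200e-10 m)
Δp_min = 2.397e-25 kg·m/s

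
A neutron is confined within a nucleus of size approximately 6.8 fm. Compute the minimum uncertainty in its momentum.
7.754 × 10^-21 kg·m/s

Using the Heisenberg uncertainty principle:
ΔxΔp ≥ ℏ/2

With Δx ≈ L = 6.800e-15 m (the confinement size):
Δp_min = ℏ/(2Δx)
Δp_min = (1.055e-34 J·s) / (2 × 6.800e-15 m)
Δp_min = 7.754e-21 kg·m/s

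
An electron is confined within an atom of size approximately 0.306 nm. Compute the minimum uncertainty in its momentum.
1.723 × 10^-25 kg·m/s

Using the Heisenberg uncertainty principle:
ΔxΔp ≥ ℏ/2

With Δx ≈ L = 3.060e-10 m (the confinement size):
Δp_min = ℏ/(2Δx)
Δp_min = (1.055e-34 J·s) / (2 × 3.060e-10 m)
Δp_min = 1.723e-25 kg·m/s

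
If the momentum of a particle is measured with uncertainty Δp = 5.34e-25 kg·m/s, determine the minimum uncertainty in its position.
98.743 pm

Using the Heisenberg uncertainty principle:
ΔxΔp ≥ ℏ/2

The minimum uncertainty in position is:
Δx_min = ℏ/(2Δp)
Δx_min = (1.055e-34 J·s) / (2 × 5.340e-25 kg·m/s)
Δx_min = 9.874e-11 m = 98.743 pm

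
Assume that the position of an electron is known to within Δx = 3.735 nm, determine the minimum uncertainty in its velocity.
15.498 km/s

Using the Heisenberg uncertainty principle and Δp = mΔv:
ΔxΔp ≥ ℏ/2
Δx(mΔv) ≥ ℏ/2

The minimum uncertainty in velocity is:
Δv_min = ℏ/(2mΔx)
Δv_min = (1.055e-34 J·s) / (2 × 9.109e-31 kg × 3.735e-09 m)
Δv_min = 1.550e+04 m/s = 15.498 km/s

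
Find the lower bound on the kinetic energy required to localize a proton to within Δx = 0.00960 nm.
56.287 meV

Localizing a particle requires giving it sufficient momentum uncertainty:

1. From uncertainty principle: Δp ≥ ℏ/(2Δx)
   Δp_min = (1.055e-34 J·s) / (2 × 9.600e-12 m)
   Δp_min = 5.493e-24 kg·m/s

2. This momentum uncertainty corresponds to kinetic energy:
   KE ≈ (Δp)²/(2m) = (5.493e-24)²/(2 × 1.673e-27 kg)
   KE = 9.018e-21 J = 56.287 meV

Tighter localization requires more energy.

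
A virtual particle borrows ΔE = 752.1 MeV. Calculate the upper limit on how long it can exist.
4.376 × 10^-25 s

Using the energy-time uncertainty principle:
ΔEΔt ≥ ℏ/2

For a virtual particle borrowing energy ΔE, the maximum lifetime is:
Δt_max = ℏ/(2ΔE)

Converting energy:
ΔE = 752.1 MeV = 1.205e-10 J

Δt_max = (1.055e-34 J·s) / (2 × 1.205e-10 J)
Δt_max = 4.376e-25 s = 4.376 × 10^-25 s

Virtual particles with higher borrowed energy exist for shorter times.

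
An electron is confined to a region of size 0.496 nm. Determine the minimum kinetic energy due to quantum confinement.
38.717 meV

Using the uncertainty principle:

1. Position uncertainty: Δx ≈ 4.960e-10 m
2. Minimum momentum uncertainty: Δp = ℏ/(2Δx) = 1.063e-25 kg·m/s
3. Minimum kinetic energy:
   KE = (Δp)²/(2m) = (1.063e-25)²/(2 × 9.109e-31 kg)
   KE = 6.203e-21 J = 38.717 meV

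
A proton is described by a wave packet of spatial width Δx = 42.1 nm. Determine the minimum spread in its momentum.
1.252 × 10^-27 kg·m/s

For a wave packet, the spatial width Δx and momentum spread Δp are related by the uncertainty principle:
ΔxΔp ≥ ℏ/2

The minimum momentum spread is:
Δp_min = ℏ/(2Δx)
Δp_min = (1.055e-34 J·s) / (2 × 4.210e-08 m)
Δp_min = 1.252e-27 kg·m/s

A wave packet cannot have both a well-defined position and well-defined momentum.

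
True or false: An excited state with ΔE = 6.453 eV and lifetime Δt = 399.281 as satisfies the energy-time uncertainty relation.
Yes, it satisfies the uncertainty relation.

Calculate the product ΔEΔt:
ΔE = 6.453 eV = 1.034e-18 J
ΔEΔt = (1.034e-18 J) × (3.993e-16 s)
ΔEΔt = 4.128e-34 J·s

Compare to the minimum allowed value ℏ/2:
ℏ/2 = 5.273e-35 J·s

Since ΔEΔt = 4.128e-34 J·s ≥ 5.273e-35 J·s = ℏ/2,
this satisfies the uncertainty relation.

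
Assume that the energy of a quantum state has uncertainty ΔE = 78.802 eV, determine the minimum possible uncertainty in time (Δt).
4.176 as

Using the energy-time uncertainty principle:
ΔEΔt ≥ ℏ/2

The minimum uncertainty in time is:
Δt_min = ℏ/(2ΔE)
Δt_min = (1.055e-34 J·s) / (2 × 1.263e-17 J)
Δt_min = 4.176e-18 s = 4.176 as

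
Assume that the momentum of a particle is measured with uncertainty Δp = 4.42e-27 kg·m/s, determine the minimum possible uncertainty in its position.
11.930 nm

Using the Heisenberg uncertainty principle:
ΔxΔp ≥ ℏ/2

The minimum uncertainty in position is:
Δx_min = ℏ/(2Δp)
Δx_min = (1.055e-34 J·s) / (2 × 4.420e-27 kg·m/s)
Δx_min = 1.193e-08 m = 11.930 nm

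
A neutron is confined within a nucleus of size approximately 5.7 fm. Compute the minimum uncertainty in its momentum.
9.251 × 10^-21 kg·m/s

Using the Heisenberg uncertainty principle:
ΔxΔp ≥ ℏ/2

With Δx ≈ L = 5.700e-15 m (the confinement size):
Δp_min = ℏ/(2Δx)
Δp_min = (1.055e-34 J·s) / (2 × 5.700e-15 m)
Δp_min = 9.251e-21 kg·m/s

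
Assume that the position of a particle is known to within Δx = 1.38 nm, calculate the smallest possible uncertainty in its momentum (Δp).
3.821 × 10^-26 kg·m/s

Using the Heisenberg uncertainty principle:
ΔxΔp ≥ ℏ/2

The minimum uncertainty in momentum is:
Δp_min = ℏ/(2Δx)
Δp_min = (1.055e-34 J·s) / (2 × 1.380e-09 m)
Δp_min = 3.821e-26 kg·m/s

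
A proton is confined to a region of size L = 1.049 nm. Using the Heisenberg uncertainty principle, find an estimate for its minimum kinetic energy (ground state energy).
4.714 μeV

Using the uncertainty principle to estimate ground state energy:

1. The position uncertainty is approximately the confinement size:
   Δx ≈ L = 1.049e-09 m

2. From ΔxΔp ≥ ℏ/2, the minimum momentum uncertainty is:
   Δp ≈ ℏ/(2L) = 5.027e-26 kg·m/s

3. The kinetic energy is approximately:
   KE ≈ (Δp)²/(2m) = (5.027e-26)²/(2 × 1.673e-27 kg)
   KE ≈ 7.553e-25 J = 4.714 μeV

This is an order-of-magnitude estimate of the ground state energy.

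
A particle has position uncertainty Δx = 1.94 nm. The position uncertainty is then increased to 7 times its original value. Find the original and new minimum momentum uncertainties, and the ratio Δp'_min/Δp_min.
Original Δp_min = 2.718 × 10^-26 kg·m/s; new Δp'_min = 3.883 × 10^-27 kg·m/s; ratio Δp'_min/Δp_min = 1/7.

From the uncertainty principle ΔxΔp ≥ ℏ/2, the minimum momentum uncertainty is Δp_min = ℏ/(2Δx).

Original (Δx = 1.94 nm = 1.940e-09 m):
Δp_min = (1.055e-34 J·s)/(2 × 1.940e-09 m) = 2.718e-26 kg·m/s

When Δx → 7Δx:
Δp'_min = ℏ/(2 × 7Δx) = (1/7) × ℏ/(2Δx) = (1/7) × Δp_min
Δp'_min = 1/7 × 2.718e-26 kg·m/s = 3.883e-27 kg·m/s

Since Δp_min ∝ 1/Δx, when Δx is increased to 7 times its original value, Δp_min decreases to 1/7 of its original value.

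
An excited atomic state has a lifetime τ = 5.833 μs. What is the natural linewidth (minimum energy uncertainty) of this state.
56.421 peV

Using the energy-time uncertainty principle:
ΔEΔt ≥ ℏ/2

The lifetime τ represents the time uncertainty Δt.
The natural linewidth (minimum energy uncertainty) is:

ΔE = ℏ/(2τ)
ΔE = (1.055e-34 J·s) / (2 × 5.833e-06 s)
ΔE = 9.040e-30 J = 56.421 peV

This natural linewidth limits the precision of spectroscopic measurements.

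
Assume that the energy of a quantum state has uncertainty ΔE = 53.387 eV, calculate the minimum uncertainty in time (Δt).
6.165 as

Using the energy-time uncertainty principle:
ΔEΔt ≥ ℏ/2

The minimum uncertainty in time is:
Δt_min = ℏ/(2ΔE)
Δt_min = (1.055e-34 J·s) / (2 × 8.554e-18 J)
Δt_min = 6.165e-18 s = 6.165 as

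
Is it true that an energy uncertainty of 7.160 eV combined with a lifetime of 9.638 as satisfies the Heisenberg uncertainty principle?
No, it violates the uncertainty relation.

Calculate the product ΔEΔt:
ΔE = 7.160 eV = 1.147e-18 J
ΔEΔt = (1.147e-18 J) × (9.638e-18 s)
ΔEΔt = 1.106e-35 J·s

Compare to the minimum allowed value ℏ/2:
ℏ/2 = 5.273e-35 J·s

Since ΔEΔt = 1.106e-35 J·s < 5.273e-35 J·s = ℏ/2,
this violates the uncertainty relation.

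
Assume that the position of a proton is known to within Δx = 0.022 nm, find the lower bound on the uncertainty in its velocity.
1.433 km/s

Using the Heisenberg uncertainty principle and Δp = mΔv:
ΔxΔp ≥ ℏ/2
Δx(mΔv) ≥ ℏ/2

The minimum uncertainty in velocity is:
Δv_min = ℏ/(2mΔx)
Δv_min = (1.055e-34 J·s) / (2 × 1.673e-27 kg × 2.200e-11 m)
Δv_min = 1.433e+03 m/s = 1.433 km/s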